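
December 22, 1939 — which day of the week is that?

Doomsday rule: the anchor day for the 1900s is Wednesday. For year 39: 39÷12 = 3 r 3, and 3÷4 = 0, so 3+3+0 = 6.
Wednesday + 6 ≡ Tuesday — that's 1939's doomsday.
In December the doomsday date is Dec 12.
Dec 22 is 10 days after Dec 12; 10 mod 7 = 3, so Tuesday + 3 = Friday.

Friday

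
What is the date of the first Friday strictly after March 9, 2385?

March 15, 2385

Mar 9, 2385 is a Saturday.
From Saturday to the next Friday is 6 days.
Mar 9, 2385 + 6 = Mar 15, 2385.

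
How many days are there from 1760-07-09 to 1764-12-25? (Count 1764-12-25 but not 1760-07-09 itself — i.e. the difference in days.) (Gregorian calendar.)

Jul 9, 1760 → Jul 9, 1761: 365 days.
Jul 9, 1761 → Jul 9, 1762: 365 days.
Jul 9, 1762 → Jul 9, 1763: 365 days.
Jul 9, 1763 → Jul 9, 1764: 366 days (Feb 29, 1764 is in that span).
Jul 9, 1764 → Aug 9, 1764: 31 days (July has 31).
Aug 9, 1764 → Sep 9, 1764: 31 days (August has 31).
Sep 9, 1764 → Oct 9, 1764: 30 days (September has 30).
Oct 9, 1764 → Nov 9, 1764: 31 days (October has 31).
Nov 9, 1764 → Dec 9, 1764: 30 days (November has 30).
Dec 9, 1764 → Dec 25, 1764: 16 days.
Total: 1630 days.

1630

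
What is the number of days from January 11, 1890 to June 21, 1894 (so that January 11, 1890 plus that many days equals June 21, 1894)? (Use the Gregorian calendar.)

Jan 11, 1890 → Jan 11, 1891: 365 days.
Jan 11, 1891 → Jan 11, 1892: 365 days.
Jan 11, 1892 → Jan 11, 1893: 366 days (Feb 29, 1892 is in that span).
Jan 11, 1893 → Jan 11, 1894: 365 days.
Jan 11, 1894 → Feb 11, 1894: 31 days (January has 31).
Feb 11, 1894 → Mar 11, 1894: 28 days (February has 28).
Mar 11, 1894 → Apr 11, 1894: 31 days (March has 31).
Apr 11, 1894 → May 11, 1894: 30 days (April has 30).
May 11, 1894 → Jun 11, 1894: 31 days (May has 31).
Jun 11, 1894 → Jun 21, 1894: 10 days.
Total: 1622 days.

1622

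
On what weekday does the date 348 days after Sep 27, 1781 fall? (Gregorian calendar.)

Sep 27, 1781 is a Thursday.
348 mod 7 = 5, so 348 days after a Thursday is Thursday + 5 = Tuesday.

Tuesday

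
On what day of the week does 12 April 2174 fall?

Tuesday

Doomsday rule: the anchor day for the 2100s is Sunday. For year 74: 74÷12 = 6 r 2, and 2÷4 = 0, so 6+2+0 = 8.
Sunday + 8 ≡ Monday — that's 2174's doomsday.
In April the doomsday date is Apr 4.
Apr 12 is 8 days after Apr 4; 8 mod 7 = 1, so Monday + 1 = Tuesday.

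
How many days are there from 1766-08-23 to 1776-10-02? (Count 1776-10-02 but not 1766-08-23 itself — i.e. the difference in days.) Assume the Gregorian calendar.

3693

Aug 23, 1766 → Aug 23, 1767: 365 days.
Aug 23, 1767 → Aug 23, 1768: 366 days (Feb 29, 1768 is in that span).
Aug 23, 1768 → Aug 23, 1769: 365 days.
Aug 23, 1769 → Aug 23, 1770: 365 days.
Aug 23, 1770 → Aug 23, 1771: 365 days.
Aug 23, 1771 → Aug 23, 1772: 366 days (Feb 29, 1772 is in that span).
Aug 23, 1772 → Aug 23, 1773: 365 days.
Aug 23, 1773 → Aug 23, 1774: 365 days.
Aug 23, 1774 → Aug 23, 1775: 365 days.
Aug 23, 1775 → Aug 23, 1776: 366 days (Feb 29, 1776 is in that span).
Aug 23, 1776 → Sep 23, 1776: 31 days (August has 31).
Sep 23, 1776 → Oct 2, 1776: 9 days.
Total: 3693 days.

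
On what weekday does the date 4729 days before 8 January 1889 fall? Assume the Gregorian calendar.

Friday

Jan 8, 1889 is a Tuesday.
4729 mod 7 = 4, so 4729 days before a Tuesday is Tuesday − 4 = Friday.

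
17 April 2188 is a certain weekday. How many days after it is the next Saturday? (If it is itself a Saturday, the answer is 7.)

Apr 17, 2188 is a Thursday.
From Thursday to the next Saturday is 2 days.

2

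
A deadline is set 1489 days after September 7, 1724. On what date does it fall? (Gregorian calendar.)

October 5, 1728

+365 (one year) → Sep 7, 1725 (1124 left).
+365 (one year) → Sep 7, 1726 (759 left).
+365 (one year) → Sep 7, 1727 (394 left).
Sep has 30 days: +24 → Oct 1, 1727 (370 left).
Oct has 31 days: +31 → Nov 1, 1727 (339 left).
Nov has 30 days: +30 → Dec 1, 1727 (309 left).
Dec has 31 days: +31 → Jan 1, 1728 (278 left).
Jan has 31 days: +31 → Feb 1, 1728 (247 left).
Feb has 29 days: +29 → Mar 1, 1728 (218 left).
Mar has 31 days: +31 → Apr 1, 1728 (187 left).
Apr has 30 days: +30 → May 1, 1728 (157 left).
May has 31 days: +31 → Jun 1, 1728 (126 left).
Jun has 30 days: +30 → Jul 1, 1728 (96 left).
Jul has 31 days: +31 → Aug 1, 1728 (65 left).
Aug has 31 days: +31 → Sep 1, 1728 (34 left).
Sep has 30 days: +30 → Oct 1, 1728 (4 left).
+4 → Oct 5, 1728.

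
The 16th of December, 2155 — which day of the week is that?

Tuesday

Doomsday rule: the anchor day for the 2100s is Sunday. For year 55: 55÷12 = 4 r 7, and 7÷4 = 1, so 4+7+1 = 12.
Sunday + 12 ≡ Friday — that's 2155's doomsday.
In December the doomsday date is Dec 12.
Dec 16 is 4 days after Dec 12; 4 mod 7 = 4, so Friday + 4 = Tuesday.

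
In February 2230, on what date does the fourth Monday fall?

February 22, 2230

February 1, 2230 is a Monday.
The first Monday is therefore February 1 (same day).
The fourth Monday is 1 + 3×7 = February 22.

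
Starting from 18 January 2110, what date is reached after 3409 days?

+365 (one year) → Jan 18, 2111 (3044 left).
+365 (one year) → Jan 18, 2112 (2679 left).
+366 (one year; includes Feb 29, 2112) → Jan 18, 2113 (2313 left).
+365 (one year) → Jan 18, 2114 (1948 left).
+365 (one year) → Jan 18, 2115 (1583 left).
+365 (one year) → Jan 18, 2116 (1218 left).
+366 (one year; includes Feb 29, 2116) → Jan 18, 2117 (852 left).
+365 (one year) → Jan 18, 2118 (487 left).
+365 (one year) → Jan 18, 2119 (122 left).
Jan has 31 days: +14 → Feb 1, 2119 (108 left).
Feb has 28 days: +28 → Mar 1, 2119 (80 left).
Mar has 31 days: +31 → Apr 1, 2119 (49 left).
Apr has 30 days: +30 → May 1, 2119 (19 left).
+19 → May 20, 2119.

May 20, 2119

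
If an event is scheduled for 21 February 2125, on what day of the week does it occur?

Doomsday rule: the anchor day for the 2100s is Sunday. For year 25: 25÷12 = 2 r 1, and 1÷4 = 0, so 2+1+0 = 3.
Sunday + 3 ≡ Wednesday — that's 2125's doomsday.
In February the doomsday date is Feb 28 (2125 is not a leap year).
Feb 21 is 7 days before Feb 28; 7 mod 7 = 0, so Wednesday − 0 = Wednesday.

Wednesday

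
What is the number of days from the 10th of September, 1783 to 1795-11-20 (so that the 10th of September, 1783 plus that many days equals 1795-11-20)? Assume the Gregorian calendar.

Sep 10, 1783 → Sep 10, 1784: 366 days (Feb 29, 1784 is in that span).
Sep 10, 1784 → Sep 10, 1785: 365 days.
Sep 10, 1785 → Sep 10, 1786: 365 days.
Sep 10, 1786 → Sep 10, 1787: 365 days.
Sep 10, 1787 → Sep 10, 1788: 366 days (Feb 29, 1788 is in that span).
Sep 10, 1788 → Sep 10, 1789: 365 days.
Sep 10, 1789 → Sep 10, 1790: 365 days.
Sep 10, 1790 → Sep 10, 1791: 365 days.
Sep 10, 1791 → Sep 10, 1792: 366 days (Feb 29, 1792 is in that span).
Sep 10, 1792 → Sep 10, 1793: 365 days.
Sep 10, 1793 → Sep 10, 1794: 365 days.
Sep 10, 1794 → Sep 10, 1795: 365 days.
Sep 10, 1795 → Oct 10, 1795: 30 days (September has 30).
Oct 10, 1795 → Nov 10, 1795: 31 days (October has 31).
Nov 10, 1795 → Nov 20, 1795: 10 days.
Total: 4454 days.

4454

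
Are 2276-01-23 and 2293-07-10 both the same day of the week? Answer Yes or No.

No

From Jan 23, 2276 to Jul 10, 2293 is 6378 days.
6378 mod 7 = 1, so they are different weekdays.
(Jan 23, 2276 is a Sunday; Jul 10, 2293 is a Monday.)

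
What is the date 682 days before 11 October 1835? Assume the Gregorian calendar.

November 28, 1833

−365 (one year) → Oct 11, 1834 (317 left).
−11 → Sep 30, 1834 (end of Sep, 30 days; 306 left).
−30 → Aug 31, 1834 (end of Aug, 31 days; 276 left).
−31 → Jul 31, 1834 (end of Jul, 31 days; 245 left).
−31 → Jun 30, 1834 (end of Jun, 30 days; 214 left).
−30 → May 31, 1834 (end of May, 31 days; 184 left).
−31 → Apr 30, 1834 (end of Apr, 30 days; 153 left).
−30 → Mar 31, 1834 (end of Mar, 31 days; 123 left).
−31 → Feb 28, 1834 (end of Feb, 28 days; 92 left).
−28 → Jan 31, 1834 (end of Jan, 31 days; 64 left).
−31 → Dec 31, 1833 (end of Dec, 31 days; 33 left).
−31 → Nov 30, 1833 (end of Nov, 30 days; 2 left).
−2 → Nov 28, 1833.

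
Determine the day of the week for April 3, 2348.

Doomsday rule: the anchor day for the 2300s is Wednesday. For year 48: 48÷12 = 4 r 0, and 0÷4 = 0, so 4+0+0 = 4.
Wednesday + 4 ≡ Sunday — that's 2348's doomsday.
In April the doomsday date is Apr 4.
Apr 3 is 1 day before Apr 4; 1 mod 7 = 1, so Sunday − 1 = Saturday.

Saturday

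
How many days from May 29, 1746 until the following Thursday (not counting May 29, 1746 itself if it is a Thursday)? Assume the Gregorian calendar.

May 29, 1746 is a Sunday.
From Sunday to the next Thursday is 4 days.

4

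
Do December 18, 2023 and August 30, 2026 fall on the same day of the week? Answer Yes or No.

No

From Dec 18, 2023 to Aug 30, 2026 is 986 days.
986 mod 7 = 6, so they are different weekdays.
(Dec 18, 2023 is a Monday; Aug 30, 2026 is a Sunday.)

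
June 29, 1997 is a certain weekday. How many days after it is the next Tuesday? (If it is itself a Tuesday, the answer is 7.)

2

Jun 29, 1997 is a Sunday.
From Sunday to the next Tuesday is 2 days.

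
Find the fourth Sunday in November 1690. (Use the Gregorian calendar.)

November 26, 1690

November 1, 1690 is a Wednesday.
The first Sunday is therefore November 5 (4 days later).
The fourth Sunday is 5 + 3×7 = November 26.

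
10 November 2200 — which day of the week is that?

January 1, 2200 is a Wednesday.
Jan 1, 2200 → Feb 1, 2200: 31 days (January has 31).
Feb 1, 2200 → Mar 1, 2200: 28 days (February has 28).
Mar 1, 2200 → Apr 1, 2200: 31 days (March has 31).
Apr 1, 2200 → May 1, 2200: 30 days (April has 30).
May 1, 2200 → Jun 1, 2200: 31 days (May has 31).
Jun 1, 2200 → Jul 1, 2200: 30 days (June has 30).
Jul 1, 2200 → Aug 1, 2200: 31 days (July has 31).
Aug 1, 2200 → Sep 1, 2200: 31 days (August has 31).
Sep 1, 2200 → Oct 1, 2200: 30 days (September has 30).
Oct 1, 2200 → Nov 1, 2200: 31 days (October has 31).
Nov 1, 2200 → Nov 10, 2200: 9 days.
Total: 313 days.
313 mod 7 = 5, so Wednesday + 5 = Monday.

Monday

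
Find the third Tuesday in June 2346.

June 18, 2346

June 1, 2346 is a Saturday.
The first Tuesday is therefore June 4 (3 days later).
The third Tuesday is 4 + 2×7 = June 18.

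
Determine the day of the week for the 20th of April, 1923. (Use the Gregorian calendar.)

Friday

Doomsday rule: the anchor day for the 1900s is Wednesday. For year 23: 23÷12 = 1 r 11, and 11÷4 = 2, so 1+11+2 = 14.
Wednesday + 14 ≡ Wednesday — that's 1923's doomsday.
In April the doomsday date is Apr 4.
Apr 20 is 16 days after Apr 4; 16 mod 7 = 2, so Wednesday + 2 = Friday.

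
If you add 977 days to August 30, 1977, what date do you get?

+365 (one year) → Aug 30, 1978 (612 left).
+365 (one year) → Aug 30, 1979 (247 left).
Aug has 31 days: +2 → Sep 1, 1979 (245 left).
Sep has 30 days: +30 → Oct 1, 1979 (215 left).
Oct has 31 days: +31 → Nov 1, 1979 (184 left).
Nov has 30 days: +30 → Dec 1, 1979 (154 left).
Dec has 31 days: +31 → Jan 1, 1980 (123 left).
Jan has 31 days: +31 → Feb 1, 1980 (92 left).
Feb has 29 days: +29 → Mar 1, 1980 (63 left).
Mar has 31 days: +31 → Apr 1, 1980 (32 left).
Apr has 30 days: +30 → May 1, 1980 (2 left).
+2 → May 3, 1980.

May 3, 1980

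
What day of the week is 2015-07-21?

Doomsday rule: the anchor day for the 2000s is Tuesday. For year 15: 15÷12 = 1 r 3, and 3÷4 = 0, so 1+3+0 = 4.
Tuesday + 4 ≡ Saturday — that's 2015's doomsday.
In July the doomsday date is Jul 11.
Jul 21 is 10 days after Jul 11; 10 mod 7 = 3, so Saturday + 3 = Tuesday.

Tuesday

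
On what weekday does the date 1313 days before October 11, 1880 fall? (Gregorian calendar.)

Oct 11, 1880 is a Monday.
1313 mod 7 = 4, so 1313 days before a Monday is Monday − 4 = Thursday.

Thursday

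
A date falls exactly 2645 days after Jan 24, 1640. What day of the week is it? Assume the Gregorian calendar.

First find the weekday of Jan 24, 1640. Doomsday rule: the anchor day for the 1600s is Tuesday. For year 40: 40÷12 = 3 r 4, and 4÷4 = 1, so 3+4+1 = 8.
Tuesday + 8 ≡ Wednesday — that's 1640's doomsday.
In January the doomsday date is Jan 4 (1640 is a leap year (divisible by 4)).
Jan 24 is 20 days after Jan 4; 20 mod 7 = 6, so Wednesday + 6 = Tuesday.
2645 mod 7 = 6, so 2645 days after a Tuesday is Tuesday + 6 = Monday.

Monday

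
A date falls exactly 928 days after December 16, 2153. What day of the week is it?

Thursday

First find the weekday of Dec 16, 2153. Doomsday rule: the anchor day for the 2100s is Sunday. For year 53: 53÷12 = 4 r 5, and 5÷4 = 1, so 4+5+1 = 10.
Sunday + 10 ≡ Wednesday — that's 2153's doomsday.
In December the doomsday date is Dec 12.
Dec 16 is 4 days after Dec 12; 4 mod 7 = 4, so Wednesday + 4 = Sunday.
928 mod 7 = 4, so 928 days after a Sunday is Sunday + 4 = Thursday.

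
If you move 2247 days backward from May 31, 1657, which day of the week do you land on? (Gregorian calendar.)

First find the weekday of May 31, 1657. Doomsday rule: the anchor day for the 1600s is Tuesday. For year 57: 57÷12 = 4 r 9, and 9÷4 = 2, so 4+9+2 = 15.
Tuesday + 15 ≡ Wednesday — that's 1657's doomsday.
In May the doomsday date is May 9.
May 31 is 22 days after May 9; 22 mod 7 = 1, so Wednesday + 1 = Thursday.
2247 mod 7 = 0, so 2247 days before a Thursday is Thursday − 0 = Thursday.

Thursday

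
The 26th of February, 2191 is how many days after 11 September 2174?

Sep 11, 2174 → Sep 11, 2175: 365 days.
Sep 11, 2175 → Sep 11, 2176: 366 days (Feb 29, 2176 is in that span).
Sep 11, 2176 → Sep 11, 2177: 365 days.
Sep 11, 2177 → Sep 11, 2178: 365 days.
Sep 11, 2178 → Sep 11, 2179: 365 days.
Sep 11, 2179 → Sep 11, 2180: 366 days (Feb 29, 2180 is in that span).
Sep 11, 2180 → Sep 11, 2181: 365 days.
Sep 11, 2181 → Sep 11, 2182: 365 days.
Sep 11, 2182 → Sep 11, 2183: 365 days.
Sep 11, 2183 → Sep 11, 2184: 366 days (Feb 29, 2184 is in that span).
Sep 11, 2184 → Sep 11, 2185: 365 days.
Sep 11, 2185 → Sep 11, 2186: 365 days.
Sep 11, 2186 → Sep 11, 2187: 365 days.
Sep 11, 2187 → Sep 11, 2188: 366 days (Feb 29, 2188 is in that span).
Sep 11, 2188 → Sep 11, 2189: 365 days.
Sep 11, 2189 → Sep 11, 2190: 365 days.
Sep 11, 2190 → Oct 11, 2190: 30 days (September has 30).
Oct 11, 2190 → Nov 11, 2190: 31 days (October has 31).
Nov 11, 2190 → Dec 11, 2190: 30 days (November has 30).
Dec 11, 2190 → Jan 11, 2191: 31 days (December has 31).
Jan 11, 2191 → Feb 11, 2191: 31 days (January has 31).
Feb 11, 2191 → Feb 26, 2191: 15 days.
Total: 6012 days.

6012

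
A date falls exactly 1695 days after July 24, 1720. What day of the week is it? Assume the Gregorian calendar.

Thursday

Jul 24, 1720 is a Wednesday.
1695 mod 7 = 1, so 1695 days after a Wednesday is Wednesday + 1 = Thursday.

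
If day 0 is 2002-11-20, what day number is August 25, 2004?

Nov 20, 2002 → Nov 20, 2003: 365 days.
Nov 20, 2003 → Dec 20, 2003: 30 days (November has 30).
Dec 20, 2003 → Jan 20, 2004: 31 days (December has 31).
Jan 20, 2004 → Feb 20, 2004: 31 days (January has 31).
Feb 20, 2004 → Mar 20, 2004: 29 days (February has 29).
Mar 20, 2004 → Apr 20, 2004: 31 days (March has 31).
Apr 20, 2004 → May 20, 2004: 30 days (April has 30).
May 20, 2004 → Jun 20, 2004: 31 days (May has 31).
Jun 20, 2004 → Jul 20, 2004: 30 days (June has 30).
Jul 20, 2004 → Aug 20, 2004: 31 days (July has 31).
Aug 20, 2004 → Aug 25, 2004: 5 days.
Total: 644 days.

644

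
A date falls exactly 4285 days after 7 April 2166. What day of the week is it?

First find the weekday of Apr 7, 2166. Doomsday rule: the anchor day for the 2100s is Sunday. For year 66: 66÷12 = 5 r 6, and 6÷4 = 1, so 5+6+1 = 12.
Sunday + 12 ≡ Friday — that's 2166's doomsday.
In April the doomsday date is Apr 4.
Apr 7 is 3 days after Apr 4; 3 mod 7 = 3, so Friday + 3 = Monday.
4285 mod 7 = 1, so 4285 days after a Monday is Monday + 1 = Tuesday.

Tuesday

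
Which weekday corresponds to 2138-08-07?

Doomsday rule: the anchor day for the 2100s is Sunday. For year 38: 38÷12 = 3 r 2, and 2÷4 = 0, so 3+2+0 = 5.
Sunday + 5 ≡ Friday — that's 2138's doomsday.
In August the doomsday date is Aug 8.
Aug 7 is 1 day before Aug 8; 1 mod 7 = 1, so Friday − 1 = Thursday.

Thursday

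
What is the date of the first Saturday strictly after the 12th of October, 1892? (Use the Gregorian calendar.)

Oct 12, 1892 is a Wednesday.
From Wednesday to the next Saturday is 3 days.
Oct 12, 1892 + 3 = Oct 15, 1892.

October 15, 1892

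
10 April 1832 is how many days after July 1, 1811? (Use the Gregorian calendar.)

7589

Jul 1, 1811 → Jul 1, 1812: 366 days (Feb 29, 1812 is in that span).
Jul 1, 1812 → Jul 1, 1813: 365 days.
Jul 1, 1813 → Jul 1, 1814: 365 days.
Jul 1, 1814 → Jul 1, 1815: 365 days.
Jul 1, 1815 → Jul 1, 1816: 366 days (Feb 29, 1816 is in that span).
Jul 1, 1816 → Jul 1, 1817: 365 days.
Jul 1, 1817 → Jul 1, 1818: 365 days.
Jul 1, 1818 → Jul 1, 1819: 365 days.
Jul 1, 1819 → Jul 1, 1820: 366 days (Feb 29, 1820 is in that span).
Jul 1, 1820 → Jul 1, 1821: 365 days.
Jul 1, 1821 → Jul 1, 1822: 365 days.
Jul 1, 1822 → Jul 1, 1823: 365 days.
Jul 1, 1823 → Jul 1, 1824: 366 days (Feb 29, 1824 is in that span).
Jul 1, 1824 → Jul 1, 1825: 365 days.
Jul 1, 1825 → Jul 1, 1826: 365 days.
Jul 1, 1826 → Jul 1, 1827: 365 days.
Jul 1, 1827 → Jul 1, 1828: 366 days (Feb 29, 1828 is in that span).
Jul 1, 1828 → Jul 1, 1829: 365 days.
Jul 1, 1829 → Jul 1, 1830: 365 days.
Jul 1, 1830 → Jul 1, 1831: 365 days.
Jul 1, 1831 → Aug 1, 1831: 31 days (July has 31).
Aug 1, 1831 → Sep 1, 1831: 31 days (August has 31).
Sep 1, 1831 → Oct 1, 1831: 30 days (September has 30).
Oct 1, 1831 → Nov 1, 1831: 31 days (October has 31).
Nov 1, 1831 → Dec 1, 1831: 30 days (November has 30).
Dec 1, 1831 → Jan 1, 1832: 31 days (December has 31).
Jan 1, 1832 → Feb 1, 1832: 31 days (January has 31).
Feb 1, 1832 → Mar 1, 1832: 29 days (February has 29).
Mar 1, 1832 → Apr 1, 1832: 31 days (March has 31).
Apr 1, 1832 → Apr 10, 1832: 9 days.
Total: 7589 days.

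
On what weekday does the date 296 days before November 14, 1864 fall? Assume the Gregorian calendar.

First find the weekday of Nov 14, 1864. Doomsday rule: the anchor day for the 1800s is Friday. For year 64: 64÷12 = 5 r 4, and 4÷4 = 1, so 5+4+1 = 10.
Friday + 10 ≡ Monday — that's 1864's doomsday.
In November the doomsday date is Nov 7.
Nov 14 is 7 days after Nov 7; 7 mod 7 = 0, so Monday + 0 = Monday.
296 mod 7 = 2, so 296 days before a Monday is Monday − 2 = Saturday.

Saturday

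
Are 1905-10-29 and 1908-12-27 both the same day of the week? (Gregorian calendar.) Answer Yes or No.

From Oct 29, 1905 to Dec 27, 1908 is 1155 days.
1155 mod 7 = 0, so they are the same weekday.
(Oct 29, 1905 is a Sunday; Dec 27, 1908 is a Sunday.)

Yes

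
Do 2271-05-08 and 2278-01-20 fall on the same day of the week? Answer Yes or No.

No

From May 8, 2271 to Jan 20, 2278 is 2449 days.
2449 mod 7 = 6, so they are different weekdays.
(May 8, 2271 is a Monday; Jan 20, 2278 is a Sunday.)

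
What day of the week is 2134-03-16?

Doomsday rule: the anchor day for the 2100s is Sunday. For year 34: 34÷12 = 2 r 10, and 10÷4 = 2, so 2+10+2 = 14.
Sunday + 14 ≡ Sunday — that's 2134's doomsday.
In March the doomsday date is Mar 14.
Mar 16 is 2 days after Mar 14; 2 mod 7 = 2, so Sunday + 2 = Tuesday.

Tuesday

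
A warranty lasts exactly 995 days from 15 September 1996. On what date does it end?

June 7, 1999

+365 (one year) → Sep 15, 1997 (630 left).
+365 (one year) → Sep 15, 1998 (265 left).
Sep has 30 days: +16 → Oct 1, 1998 (249 left).
Oct has 31 days: +31 → Nov 1, 1998 (218 left).
Nov has 30 days: +30 → Dec 1, 1998 (188 left).
Dec has 31 days: +31 → Jan 1, 1999 (157 left).
Jan has 31 days: +31 → Feb 1, 1999 (126 left).
Feb has 28 days: +28 → Mar 1, 1999 (98 left).
Mar has 31 days: +31 → Apr 1, 1999 (67 left).
Apr has 30 days: +30 → May 1, 1999 (37 left).
May has 31 days: +31 → Jun 1, 1999 (6 left).
+6 → Jun 7, 1999.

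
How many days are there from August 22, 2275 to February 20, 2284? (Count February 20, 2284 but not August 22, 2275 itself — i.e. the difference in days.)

Aug 22, 2275 → Aug 22, 2276: 366 days (Feb 29, 2276 is in that span).
Aug 22, 2276 → Aug 22, 2277: 365 days.
Aug 22, 2277 → Aug 22, 2278: 365 days.
Aug 22, 2278 → Aug 22, 2279: 365 days.
Aug 22, 2279 → Aug 22, 2280: 366 days (Feb 29, 2280 is in that span).
Aug 22, 2280 → Aug 22, 2281: 365 days.
Aug 22, 2281 → Aug 22, 2282: 365 days.
Aug 22, 2282 → Aug 22, 2283: 365 days.
Aug 22, 2283 → Sep 22, 2283: 31 days (August has 31).
Sep 22, 2283 → Oct 22, 2283: 30 days (September has 30).
Oct 22, 2283 → Nov 22, 2283: 31 days (October has 31).
Nov 22, 2283 → Dec 22, 2283: 30 days (November has 30).
Dec 22, 2283 → Jan 22, 2284: 31 days (December has 31).
Jan 22, 2284 → Feb 20, 2284: 29 days.
Total: 3104 days.

3104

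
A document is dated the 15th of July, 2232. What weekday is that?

Doomsday rule: the anchor day for the 2200s is Friday. For year 32: 32÷12 = 2 r 8, and 8÷4 = 2, so 2+8+2 = 12.
Friday + 12 ≡ Wednesday — that's 2232's doomsday.
In July the doomsday date is Jul 11.
Jul 15 is 4 days after Jul 11; 4 mod 7 = 4, so Wednesday + 4 = Sunday.

Sunday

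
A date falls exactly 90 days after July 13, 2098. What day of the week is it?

First find the weekday of Jul 13, 2098. Doomsday rule: the anchor day for the 2000s is Tuesday. For year 98: 98÷12 = 8 r 2, and 2÷4 = 0, so 8+2+0 = 10.
Tuesday + 10 ≡ Friday — that's 2098's doomsday.
In July the doomsday date is Jul 11.
Jul 13 is 2 days after Jul 11; 2 mod 7 = 2, so Friday + 2 = Sunday.
90 mod 7 = 6, so 90 days after a Sunday is Sunday + 6 = Saturday.

Saturday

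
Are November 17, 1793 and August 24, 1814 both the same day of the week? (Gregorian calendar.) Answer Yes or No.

From Nov 17, 1793 to Aug 24, 1814 is 7584 days.
7584 mod 7 = 3, so they are different weekdays.
(Nov 17, 1793 is a Sunday; Aug 24, 1814 is a Wednesday.)

No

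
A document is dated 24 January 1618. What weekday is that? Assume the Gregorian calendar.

Doomsday rule: the anchor day for the 1600s is Tuesday. For year 18: 18÷12 = 1 r 6, and 6÷4 = 1, so 1+6+1 = 8.
Tuesday + 8 ≡ Wednesday — that's 1618's doomsday.
In January the doomsday date is Jan 3 (1618 is not a leap year).
Jan 24 is 21 days after Jan 3; 21 mod 7 = 0, so Wednesday + 0 = Wednesday.

Wednesday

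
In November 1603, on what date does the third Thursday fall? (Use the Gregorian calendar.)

November 20, 1603

November 1, 1603 is a Saturday.
The first Thursday is therefore November 6 (5 days later).
The third Thursday is 6 + 2×7 = November 20.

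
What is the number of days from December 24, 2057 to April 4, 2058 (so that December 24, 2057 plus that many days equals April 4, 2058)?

Dec 24, 2057 → Jan 24, 2058: 31 days (December has 31).
Jan 24, 2058 → Feb 24, 2058: 31 days (January has 31).
Feb 24, 2058 → Mar 24, 2058: 28 days (February has 28).
Mar 24, 2058 → Apr 4, 2058: 11 days.
Total: 101 days.

101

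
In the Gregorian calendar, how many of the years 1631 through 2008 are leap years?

92

Multiples of 4 in [1631,2008]: 95.
Of those, multiples of 100: 4 (not leap unless ÷400).
Multiples of 400: 1.
Leap years = 95 − 4 + 1 = 92.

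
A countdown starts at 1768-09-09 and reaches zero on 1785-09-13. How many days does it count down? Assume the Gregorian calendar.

Sep 9, 1768 → Sep 9, 1769: 365 days.
Sep 9, 1769 → Sep 9, 1770: 365 days.
Sep 9, 1770 → Sep 9, 1771: 365 days.
Sep 9, 1771 → Sep 9, 1772: 366 days (Feb 29, 1772 is in that span).
Sep 9, 1772 → Sep 9, 1773: 365 days.
Sep 9, 1773 → Sep 9, 1774: 365 days.
Sep 9, 1774 → Sep 9, 1775: 365 days.
Sep 9, 1775 → Sep 9, 1776: 366 days (Feb 29, 1776 is in that span).
Sep 9, 1776 → Sep 9, 1777: 365 days.
Sep 9, 1777 → Sep 9, 1778: 365 days.
Sep 9, 1778 → Sep 9, 1779: 365 days.
Sep 9, 1779 → Sep 9, 1780: 366 days (Feb 29, 1780 is in that span).
Sep 9, 1780 → Sep 9, 1781: 365 days.
Sep 9, 1781 → Sep 9, 1782: 365 days.
Sep 9, 1782 → Sep 9, 1783: 365 days.
Sep 9, 1783 → Sep 9, 1784: 366 days (Feb 29, 1784 is in that span).
Sep 9, 1784 → Oct 9, 1784: 30 days (September has 30).
Oct 9, 1784 → Nov 9, 1784: 31 days (October has 31).
Nov 9, 1784 → Dec 9, 1784: 30 days (November has 30).
Dec 9, 1784 → Jan 9, 1785: 31 days (December has 31).
Jan 9, 1785 → Feb 9, 1785: 31 days (January has 31).
Feb 9, 1785 → Mar 9, 1785: 28 days (February has 28).
Mar 9, 1785 → Apr 9, 1785: 31 days (March has 31).
Apr 9, 1785 → May 9, 1785: 30 days (April has 30).
May 9, 1785 → Jun 9, 1785: 31 days (May has 31).
Jun 9, 1785 → Jul 9, 1785: 30 days (June has 30).
Jul 9, 1785 → Aug 9, 1785: 31 days (July has 31).
Aug 9, 1785 → Sep 9, 1785: 31 days (August has 31).
Sep 9, 1785 → Sep 13, 1785: 4 days.
Total: 6213 days.

6213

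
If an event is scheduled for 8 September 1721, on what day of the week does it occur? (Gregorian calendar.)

Doomsday rule: the anchor day for the 1700s is Sunday. For year 21: 21÷12 = 1 r 9, and 9÷4 = 2, so 1+9+2 = 12.
Sunday + 12 ≡ Friday — that's 1721's doomsday.
In September the doomsday date is Sep 5.
Sep 8 is 3 days after Sep 5; 3 mod 7 = 3, so Friday + 3 = Monday.

Monday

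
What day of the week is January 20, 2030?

January 1, 2030 is a Tuesday.
Jan 1, 2030 → Jan 20, 2030: 19 days.
Total: 19 days.
19 mod 7 = 5, so Tuesday + 5 = Sunday.

Sunday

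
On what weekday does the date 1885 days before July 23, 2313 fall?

Jul 23, 2313 is a Wednesday.
1885 mod 7 = 2, so 1885 days before a Wednesday is Wednesday − 2 = Monday.

Monday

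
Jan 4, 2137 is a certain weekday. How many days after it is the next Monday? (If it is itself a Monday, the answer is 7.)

Jan 4, 2137 is a Friday.
From Friday to the next Monday is 3 days.

3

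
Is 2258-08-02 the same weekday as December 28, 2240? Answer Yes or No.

From Dec 28, 2240 to Aug 2, 2258 is 6426 days.
6426 mod 7 = 0, so they are the same weekday.
(Dec 28, 2240 is a Monday; Aug 2, 2258 is a Monday.)

Yes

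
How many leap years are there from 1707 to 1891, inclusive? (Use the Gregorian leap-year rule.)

Multiples of 4 in [1707,1891]: 46.
Of those, multiples of 100: 1 (not leap unless ÷400).
Multiples of 400: 0.
Leap years = 46 − 1 + 0 = 45.

45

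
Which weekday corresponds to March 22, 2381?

Sunday

Doomsday rule: the anchor day for the 2300s is Wednesday. For year 81: 81÷12 = 6 r 9, and 9÷4 = 2, so 6+9+2 = 17.
Wednesday + 17 ≡ Saturday — that's 2381's doomsday.
In March the doomsday date is Mar 14.
Mar 22 is 8 days after Mar 14; 8 mod 7 = 1, so Saturday + 1 = Sunday.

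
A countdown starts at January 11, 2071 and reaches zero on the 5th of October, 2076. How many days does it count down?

2094

Jan 11, 2071 → Jan 11, 2072: 365 days.
Jan 11, 2072 → Jan 11, 2073: 366 days (Feb 29, 2072 is in that span).
Jan 11, 2073 → Jan 11, 2074: 365 days.
Jan 11, 2074 → Jan 11, 2075: 365 days.
Jan 11, 2075 → Jan 11, 2076: 365 days.
Jan 11, 2076 → Feb 11, 2076: 31 days (January has 31).
Feb 11, 2076 → Mar 11, 2076: 29 days (February has 29).
Mar 11, 2076 → Apr 11, 2076: 31 days (March has 31).
Apr 11, 2076 → May 11, 2076: 30 days (April has 30).
May 11, 2076 → Jun 11, 2076: 31 days (May has 31).
Jun 11, 2076 → Jul 11, 2076: 30 days (June has 30).
Jul 11, 2076 → Aug 11, 2076: 31 days (July has 31).
Aug 11, 2076 → Sep 11, 2076: 31 days (August has 31).
Sep 11, 2076 → Oct 5, 2076: 24 days.
Total: 2094 days.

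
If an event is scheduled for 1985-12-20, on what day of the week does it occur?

Friday

Doomsday rule: the anchor day for the 1900s is Wednesday. For year 85: 85÷12 = 7 r 1, and 1÷4 = 0, so 7+1+0 = 8.
Wednesday + 8 ≡ Thursday — that's 1985's doomsday.
In December the doomsday date is Dec 12.
Dec 20 is 8 days after Dec 12; 8 mod 7 = 1, so Thursday + 1 = Friday.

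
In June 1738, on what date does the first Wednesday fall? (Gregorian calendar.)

June 1, 1738 is a Sunday.
The first Wednesday is therefore June 4 (3 days later).

June 4, 1738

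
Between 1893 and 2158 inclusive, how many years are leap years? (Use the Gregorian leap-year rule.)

Multiples of 4 in [1893,2158]: 66.
Of those, multiples of 100: 3 (not leap unless ÷400).
Multiples of 400: 1.
Leap years = 66 − 3 + 1 = 64.

64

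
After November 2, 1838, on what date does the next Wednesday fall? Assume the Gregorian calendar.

Nov 2, 1838 is a Friday.
From Friday to the next Wednesday is 5 days.
Nov 2, 1838 + 5 = Nov 7, 1838.

November 7, 1838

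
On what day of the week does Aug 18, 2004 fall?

Wednesday

January 1, 2004 is a Thursday.
Jan 1, 2004 → Feb 1, 2004: 31 days (January has 31).
Feb 1, 2004 → Mar 1, 2004: 29 days (February has 29).
Mar 1, 2004 → Apr 1, 2004: 31 days (March has 31).
Apr 1, 2004 → May 1, 2004: 30 days (April has 30).
May 1, 2004 → Jun 1, 2004: 31 days (May has 31).
Jun 1, 2004 → Jul 1, 2004: 30 days (June has 30).
Jul 1, 2004 → Aug 1, 2004: 31 days (July has 31).
Aug 1, 2004 → Aug 18, 2004: 17 days.
Total: 230 days.
230 mod 7 = 6, so Thursday + 6 = Wednesday.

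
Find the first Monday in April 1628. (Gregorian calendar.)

April 1, 1628 is a Saturday.
The first Monday is therefore April 3 (2 days later).

April 3, 1628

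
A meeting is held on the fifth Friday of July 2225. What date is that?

July 1, 2225 is a Friday.
The first Friday is therefore July 1 (same day).
The fifth Friday is 1 + 4×7 = July 29.

July 29, 2225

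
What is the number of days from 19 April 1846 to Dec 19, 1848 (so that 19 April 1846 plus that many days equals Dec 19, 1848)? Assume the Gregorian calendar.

Apr 19, 1846 → Apr 19, 1847: 365 days.
Apr 19, 1847 → Apr 19, 1848: 366 days (Feb 29, 1848 is in that span).
Apr 19, 1848 → May 19, 1848: 30 days (April has 30).
May 19, 1848 → Jun 19, 1848: 31 days (May has 31).
Jun 19, 1848 → Jul 19, 1848: 30 days (June has 30).
Jul 19, 1848 → Aug 19, 1848: 31 days (July has 31).
Aug 19, 1848 → Sep 19, 1848: 31 days (August has 31).
Sep 19, 1848 → Oct 19, 1848: 30 days (September has 30).
Oct 19, 1848 → Nov 19, 1848: 31 days (October has 31).
Nov 19, 1848 → Dec 19, 1848: 30 days.
Total: 975 days.

975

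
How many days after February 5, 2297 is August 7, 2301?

1643

Feb 5, 2297 → Feb 5, 2298: 365 days.
Feb 5, 2298 → Feb 5, 2299: 365 days.
Feb 5, 2299 → Feb 5, 2300: 365 days.
Feb 5, 2300 → Feb 5, 2301: 365 days.
Feb 5, 2301 → Mar 5, 2301: 28 days (February has 28).
Mar 5, 2301 → Apr 5, 2301: 31 days (March has 31).
Apr 5, 2301 → May 5, 2301: 30 days (April has 30).
May 5, 2301 → Jun 5, 2301: 31 days (May has 31).
Jun 5, 2301 → Jul 5, 2301: 30 days (June has 30).
Jul 5, 2301 → Aug 5, 2301: 31 days (July has 31).
Aug 5, 2301 → Aug 7, 2301: 2 days.
Total: 1643 days.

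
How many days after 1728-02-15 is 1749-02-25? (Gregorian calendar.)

Feb 15, 1728 → Feb 15, 1729: 366 days (Feb 29, 1728 is in that span).
Feb 15, 1729 → Feb 15, 1730: 365 days.
Feb 15, 1730 → Feb 15, 1731: 365 days.
Feb 15, 1731 → Feb 15, 1732: 365 days.
Feb 15, 1732 → Feb 15, 1733: 366 days (Feb 29, 1732 is in that span).
Feb 15, 1733 → Feb 15, 1734: 365 days.
Feb 15, 1734 → Feb 15, 1735: 365 days.
Feb 15, 1735 → Feb 15, 1736: 365 days.
Feb 15, 1736 → Feb 15, 1737: 366 days (Feb 29, 1736 is in that span).
Feb 15, 1737 → Feb 15, 1738: 365 days.
Feb 15, 1738 → Feb 15, 1739: 365 days.
Feb 15, 1739 → Feb 15, 1740: 365 days.
Feb 15, 1740 → Feb 15, 1741: 366 days (Feb 29, 1740 is in that span).
Feb 15, 1741 → Feb 15, 1742: 365 days.
Feb 15, 1742 → Feb 15, 1743: 365 days.
Feb 15, 1743 → Feb 15, 1744: 365 days.
Feb 15, 1744 → Feb 15, 1745: 366 days (Feb 29, 1744 is in that span).
Feb 15, 1745 → Feb 15, 1746: 365 days.
Feb 15, 1746 → Feb 15, 1747: 365 days.
Feb 15, 1747 → Feb 15, 1748: 365 days.
Feb 15, 1748 → Mar 15, 1748: 29 days (February has 29).
Mar 15, 1748 → Apr 15, 1748: 31 days (March has 31).
Apr 15, 1748 → May 15, 1748: 30 days (April has 30).
May 15, 1748 → Jun 15, 1748: 31 days (May has 31).
Jun 15, 1748 → Jul 15, 1748: 30 days (June has 30).
Jul 15, 1748 → Aug 15, 1748: 31 days (July has 31).
Aug 15, 1748 → Sep 15, 1748: 31 days (August has 31).
Sep 15, 1748 → Oct 15, 1748: 30 days (September has 30).
Oct 15, 1748 → Nov 15, 1748: 31 days (October has 31).
Nov 15, 1748 → Dec 15, 1748: 30 days (November has 30).
Dec 15, 1748 → Jan 15, 1749: 31 days (December has 31).
Jan 15, 1749 → Feb 15, 1749: 31 days (January has 31).
Feb 15, 1749 → Feb 25, 1749: 10 days.
Total: 7681 days.

7681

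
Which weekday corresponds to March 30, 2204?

Friday

Doomsday rule: the anchor day for the 2200s is Friday. For year 04: 4÷12 = 0 r 4, and 4÷4 = 1, so 0+4+1 = 5.
Friday + 5 ≡ Wednesday — that's 2204's doomsday.
In March the doomsday date is Mar 14.
Mar 30 is 16 days after Mar 14; 16 mod 7 = 2, so Wednesday + 2 = Friday.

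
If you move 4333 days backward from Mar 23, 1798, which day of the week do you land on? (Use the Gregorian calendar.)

Friday

First find the weekday of Mar 23, 1798. Doomsday rule: the anchor day for the 1700s is Sunday. For year 98: 98÷12 = 8 r 2, and 2÷4 = 0, so 8+2+0 = 10.
Sunday + 10 ≡ Wednesday — that's 1798's doomsday.
In March the doomsday date is Mar 14.
Mar 23 is 9 days after Mar 14; 9 mod 7 = 2, so Wednesday + 2 = Friday.
4333 mod 7 = 0, so 4333 days before a Friday is Friday − 0 = Friday.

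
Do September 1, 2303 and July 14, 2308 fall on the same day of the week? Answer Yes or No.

From Sep 1, 2303 to Jul 14, 2308 is 1778 days.
1778 mod 7 = 0, so they are the same weekday.
(Sep 1, 2303 is a Tuesday; Jul 14, 2308 is a Tuesday.)

Yes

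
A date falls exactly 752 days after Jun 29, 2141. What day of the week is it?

First find the weekday of Jun 29, 2141. Doomsday rule: the anchor day for the 2100s is Sunday. For year 41: 41÷12 = 3 r 5, and 5÷4 = 1, so 3+5+1 = 9.
Sunday + 9 ≡ Tuesday — that's 2141's doomsday.
In June the doomsday date is Jun 6.
Jun 29 is 23 days after Jun 6; 23 mod 7 = 2, so Tuesday + 2 = Thursday.
752 mod 7 = 3, so 752 days after a Thursday is Thursday + 3 = Sunday.

Sunday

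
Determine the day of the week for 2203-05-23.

Monday

Doomsday rule: the anchor day for the 2200s is Friday. For year 03: 3÷12 = 0 r 3, and 3÷4 = 0, so 0+3+0 = 3.
Friday + 3 ≡ Monday — that's 2203's doomsday.
In May the doomsday date is May 9.
May 23 is 14 days after May 9; 14 mod 7 = 0, so Monday + 0 = Monday.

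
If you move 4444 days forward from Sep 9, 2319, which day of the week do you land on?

Monday

Sep 9, 2319 is a Tuesday.
4444 mod 7 = 6, so 4444 days after a Tuesday is Tuesday + 6 = Monday.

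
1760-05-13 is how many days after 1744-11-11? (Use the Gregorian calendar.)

5662

Nov 11, 1744 → Nov 11, 1745: 365 days.
Nov 11, 1745 → Nov 11, 1746: 365 days.
Nov 11, 1746 → Nov 11, 1747: 365 days.
Nov 11, 1747 → Nov 11, 1748: 366 days (Feb 29, 1748 is in that span).
Nov 11, 1748 → Nov 11, 1749: 365 days.
Nov 11, 1749 → Nov 11, 1750: 365 days.
Nov 11, 1750 → Nov 11, 1751: 365 days.
Nov 11, 1751 → Nov 11, 1752: 366 days (Feb 29, 1752 is in that span).
Nov 11, 1752 → Nov 11, 1753: 365 days.
Nov 11, 1753 → Nov 11, 1754: 365 days.
Nov 11, 1754 → Nov 11, 1755: 365 days.
Nov 11, 1755 → Nov 11, 1756: 366 days (Feb 29, 1756 is in that span).
Nov 11, 1756 → Nov 11, 1757: 365 days.
Nov 11, 1757 → Nov 11, 1758: 365 days.
Nov 11, 1758 → Nov 11, 1759: 365 days.
Nov 11, 1759 → Dec 11, 1759: 30 days (November has 30).
Dec 11, 1759 → Jan 11, 1760: 31 days (December has 31).
Jan 11, 1760 → Feb 11, 1760: 31 days (January has 31).
Feb 11, 1760 → Mar 11, 1760: 29 days (February has 29).
Mar 11, 1760 → Apr 11, 1760: 31 days (March has 31).
Apr 11, 1760 → May 11, 1760: 30 days (April has 30).
May 11, 1760 → May 13, 1760: 2 days.
Total: 5662 days.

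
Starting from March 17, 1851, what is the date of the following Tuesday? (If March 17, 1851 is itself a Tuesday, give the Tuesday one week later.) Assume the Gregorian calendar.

March 18, 1851

Mar 17, 1851 is a Monday.
From Monday to the next Tuesday is 1 day.
Mar 17, 1851 + 1 = Mar 18, 1851.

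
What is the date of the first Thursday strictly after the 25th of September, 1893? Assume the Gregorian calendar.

September 28, 1893

Sep 25, 1893 is a Monday.
From Monday to the next Thursday is 3 days.
Sep 25, 1893 + 3 = Sep 28, 1893.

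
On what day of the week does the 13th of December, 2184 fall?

Monday

Doomsday rule: the anchor day for the 2100s is Sunday. For year 84: 84÷12 = 7 r 0, and 0÷4 = 0, so 7+0+0 = 7.
Sunday + 7 ≡ Sunday — that's 2184's doomsday.
In December the doomsday date is Dec 12.
Dec 13 is 1 day after Dec 12; 1 mod 7 = 1, so Sunday + 1 = Monday.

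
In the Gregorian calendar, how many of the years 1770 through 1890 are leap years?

Multiples of 4 in [1770,1890]: 30.
Of those, multiples of 100: 1 (not leap unless ÷400).
Multiples of 400: 0.
Leap years = 30 − 1 + 0 = 29.

29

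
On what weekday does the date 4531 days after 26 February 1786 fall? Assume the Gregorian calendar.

Tuesday

First find the weekday of Feb 26, 1786. Doomsday rule: the anchor day for the 1700s is Sunday. For year 86: 86÷12 = 7 r 2, and 2÷4 = 0, so 7+2+0 = 9.
Sunday + 9 ≡ Tuesday — that's 1786's doomsday.
In February the doomsday date is Feb 28 (1786 is not a leap year).
Feb 26 is 2 days before Feb 28; 2 mod 7 = 2, so Tuesday − 2 = Sunday.
4531 mod 7 = 2, so 4531 days after a Sunday is Sunday + 2 = Tuesday.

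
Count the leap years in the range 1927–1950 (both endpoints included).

Multiples of 4 in [1927,1950]: 6.
Of those, multiples of 100: 0 (not leap unless ÷400).
Multiples of 400: 0.
Leap years = 6 − 0 + 0 = 6.

6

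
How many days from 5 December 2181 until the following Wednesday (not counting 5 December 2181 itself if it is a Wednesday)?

7

Dec 5, 2181 is a Wednesday.
From Wednesday to the next Wednesday is 7 days.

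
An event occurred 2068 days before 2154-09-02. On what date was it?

January 3, 2149

−365 (one year) → Sep 2, 2153 (1703 left).
−365 (one year) → Sep 2, 2152 (1338 left).
−366 (one year; includes Feb 29, 2152) → Sep 2, 2151 (972 left).
−365 (one year) → Sep 2, 2150 (607 left).
−365 (one year) → Sep 2, 2149 (242 left).
−2 → Aug 31, 2149 (end of Aug, 31 days; 240 left).
−31 → Jul 31, 2149 (end of Jul, 31 days; 209 left).
−31 → Jun 30, 2149 (end of Jun, 30 days; 178 left).
−30 → May 31, 2149 (end of May, 31 days; 148 left).
−31 → Apr 30, 2149 (end of Apr, 30 days; 117 left).
−30 → Mar 31, 2149 (end of Mar, 31 days; 87 left).
−31 → Feb 28, 2149 (end of Feb, 28 days; 56 left).
−28 → Jan 31, 2149 (end of Jan, 31 days; 28 left).
−28 → Jan 3, 2149.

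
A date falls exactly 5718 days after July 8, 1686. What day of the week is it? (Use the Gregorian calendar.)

First find the weekday of Jul 8, 1686. Doomsday rule: the anchor day for the 1600s is Tuesday. For year 86: 86÷12 = 7 r 2, and 2÷4 = 0, so 7+2+0 = 9.
Tuesday + 9 ≡ Thursday — that's 1686's doomsday.
In July the doomsday date is Jul 11.
Jul 8 is 3 days before Jul 11; 3 mod 7 = 3, so Thursday − 3 = Monday.
5718 mod 7 = 6, so 5718 days after a Monday is Monday + 6 = Sunday.

Sunday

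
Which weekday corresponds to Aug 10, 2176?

Saturday

Doomsday rule: the anchor day for the 2100s is Sunday. For year 76: 76÷12 = 6 r 4, and 4÷4 = 1, so 6+4+1 = 11.
Sunday + 11 ≡ Thursday — that's 2176's doomsday.
In August the doomsday date is Aug 8.
Aug 10 is 2 days after Aug 8; 2 mod 7 = 2, so Thursday + 2 = Saturday.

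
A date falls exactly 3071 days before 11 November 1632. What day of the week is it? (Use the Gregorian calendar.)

Saturday

First find the weekday of Nov 11, 1632. Doomsday rule: the anchor day for the 1600s is Tuesday. For year 32: 32÷12 = 2 r 8, and 8÷4 = 2, so 2+8+2 = 12.
Tuesday + 12 ≡ Sunday — that's 1632's doomsday.
In November the doomsday date is Nov 7.
Nov 11 is 4 days after Nov 7; 4 mod 7 = 4, so Sunday + 4 = Thursday.
3071 mod 7 = 5, so 3071 days before a Thursday is Thursday − 5 = Saturday.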